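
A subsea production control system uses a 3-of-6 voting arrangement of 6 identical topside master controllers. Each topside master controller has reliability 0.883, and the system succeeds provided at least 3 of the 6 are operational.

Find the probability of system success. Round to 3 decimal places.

R = Σ_{i=3}^{6} C(6,i) p^i (1−p)^{6−i} with p = 0.883
C(6,3)·0.883^3·0.117^3 = 0.02205
C(6,4)·0.883^4·0.117^2 = 0.12483
C(6,5)·0.883^5·0.117^1 = 0.37683
C(6,6)·0.883^6·0.117^0 = 0.47398
Sum = 0.998

0.998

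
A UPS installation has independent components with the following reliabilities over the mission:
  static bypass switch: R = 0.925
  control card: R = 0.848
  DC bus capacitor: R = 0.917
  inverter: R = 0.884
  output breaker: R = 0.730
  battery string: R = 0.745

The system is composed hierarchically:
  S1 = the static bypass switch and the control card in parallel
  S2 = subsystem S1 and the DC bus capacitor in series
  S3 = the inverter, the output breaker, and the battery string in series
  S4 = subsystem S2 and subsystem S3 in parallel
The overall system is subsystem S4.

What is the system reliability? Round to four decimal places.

Parallel (static bypass switch and control card): 1 − (1 − 0.925000)(1 − 0.848000) = 0.988600
Series ([0.988600] and DC bus capacitor): 0.988600 × 0.917000 = 0.906546
Series (inverter, output breaker, and battery string): 0.884000 × 0.730000 × 0.745000 = 0.480763
Parallel ([0.906546] and [0.480763]): 1 − (1 − 0.906546)(1 − 0.480763) = 0.9515

0.9515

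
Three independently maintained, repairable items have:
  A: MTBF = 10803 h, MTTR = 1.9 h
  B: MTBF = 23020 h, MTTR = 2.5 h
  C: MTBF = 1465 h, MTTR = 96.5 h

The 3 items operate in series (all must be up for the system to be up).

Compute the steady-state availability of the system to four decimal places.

0.9379

A(A) = MTBF/(MTBF+MTTR) = 10803/(10803+1.9) = 0.999824
A(B) = MTBF/(MTBF+MTTR) = 23020/(23020+2.5) = 0.999891
A(C) = MTBF/(MTBF+MTTR) = 1465/(1465+96.5) = 0.938200
Series availability: 0.999824 × 0.999891 × 0.938200 = 0.9379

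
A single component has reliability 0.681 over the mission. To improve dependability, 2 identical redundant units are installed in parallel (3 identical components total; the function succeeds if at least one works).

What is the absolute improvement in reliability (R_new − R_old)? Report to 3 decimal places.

R_before = 0.681
R_after = 1 − (1 − 0.681)^3 = 0.968
ΔR = 0.968 − 0.681 = 0.287

0.287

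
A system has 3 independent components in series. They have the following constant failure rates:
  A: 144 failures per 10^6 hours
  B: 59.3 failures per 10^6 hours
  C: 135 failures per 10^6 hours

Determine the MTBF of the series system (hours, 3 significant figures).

2960

Series of exponential components: λ_sys = Σ λ_i
λ_sys = 0.000144 + 0.0000593 + 0.000135 = 3.3830e-04 /h
MTBF = 1 / λ_sys = 2960 h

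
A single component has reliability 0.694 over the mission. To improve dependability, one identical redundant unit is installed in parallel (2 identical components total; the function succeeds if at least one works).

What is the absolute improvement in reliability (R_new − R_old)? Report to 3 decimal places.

0.212

R_before = 0.694
R_after = 1 − (1 − 0.694)^2 = 0.906
ΔR = 0.906 − 0.694 = 0.212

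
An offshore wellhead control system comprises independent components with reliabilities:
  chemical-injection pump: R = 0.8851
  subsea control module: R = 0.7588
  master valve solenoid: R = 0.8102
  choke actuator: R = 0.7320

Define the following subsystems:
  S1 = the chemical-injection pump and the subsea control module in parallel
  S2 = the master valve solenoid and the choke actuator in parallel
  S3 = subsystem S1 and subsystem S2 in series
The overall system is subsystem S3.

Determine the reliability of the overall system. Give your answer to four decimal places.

0.9228

Parallel (chemical-injection pump and subsea control module): 1 − (1 − 0.885100)(1 − 0.758800) = 0.972286
Parallel (master valve solenoid and choke actuator): 1 − (1 − 0.810200)(1 − 0.732000) = 0.949134
Series ([0.972286] and [0.949134]): 0.972286 × 0.949134 = 0.9228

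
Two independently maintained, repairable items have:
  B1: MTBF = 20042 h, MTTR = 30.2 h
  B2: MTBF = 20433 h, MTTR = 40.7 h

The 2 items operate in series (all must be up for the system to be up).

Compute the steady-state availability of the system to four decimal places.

0.9965

A(B1) = MTBF/(MTBF+MTTR) = 20042/(20042+30.2) = 0.998495
A(B2) = MTBF/(MTBF+MTTR) = 20433/(20433+40.7) = 0.998012
Series availability: 0.998495 × 0.998012 = 0.9965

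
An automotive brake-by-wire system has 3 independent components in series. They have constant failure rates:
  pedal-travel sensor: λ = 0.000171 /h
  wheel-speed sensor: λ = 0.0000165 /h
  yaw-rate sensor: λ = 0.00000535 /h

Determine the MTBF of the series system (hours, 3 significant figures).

Series of exponential components: λ_sys = Σ λ_i
λ_sys = 0.000171 + 0.0000165 + 0.00000535 = 1.9285e-04 /h
MTBF = 1 / λ_sys = 5190 h

5190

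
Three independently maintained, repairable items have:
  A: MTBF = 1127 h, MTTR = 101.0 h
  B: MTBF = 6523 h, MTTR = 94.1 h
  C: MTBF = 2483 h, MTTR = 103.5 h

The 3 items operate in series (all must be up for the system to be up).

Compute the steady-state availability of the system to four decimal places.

A(A) = MTBF/(MTBF+MTTR) = 1127/(1127+101.0) = 0.917752
A(B) = MTBF/(MTBF+MTTR) = 6523/(6523+94.1) = 0.985779
A(C) = MTBF/(MTBF+MTTR) = 2483/(2483+103.5) = 0.959985
Series availability: 0.917752 × 0.985779 × 0.959985 = 0.8685

0.8685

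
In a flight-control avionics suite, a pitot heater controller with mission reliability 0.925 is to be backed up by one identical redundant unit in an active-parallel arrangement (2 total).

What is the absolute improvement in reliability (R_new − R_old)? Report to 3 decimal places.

R_before = 0.925
R_after = 1 − (1 − 0.925)^2 = 0.994
ΔR = 0.994 − 0.925 = 0.069

0.069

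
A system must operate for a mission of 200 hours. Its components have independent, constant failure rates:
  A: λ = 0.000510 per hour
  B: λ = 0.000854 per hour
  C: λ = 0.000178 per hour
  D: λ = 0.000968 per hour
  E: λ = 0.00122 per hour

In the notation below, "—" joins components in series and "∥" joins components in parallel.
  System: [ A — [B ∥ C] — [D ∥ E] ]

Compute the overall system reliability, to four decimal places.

R(A) = exp(−0.000510 × 200) = 0.903030
R(B) = exp(−0.000854 × 200) = 0.842990
R(C) = exp(−0.000178 × 200) = 0.965026
R(D) = exp(−0.000968 × 200) = 0.823987
R(E) = exp(−0.00122 × 200) = 0.783488
Parallel (B and C): 1 − (1 − 0.842990)(1 − 0.965026) = 0.994509
Parallel (D and E): 1 − (1 − 0.823987)(1 − 0.783488) = 0.961891
Series (A, [0.994509], and [0.961891]): 0.903030 × 0.994509 × 0.961891 = 0.8638

0.8638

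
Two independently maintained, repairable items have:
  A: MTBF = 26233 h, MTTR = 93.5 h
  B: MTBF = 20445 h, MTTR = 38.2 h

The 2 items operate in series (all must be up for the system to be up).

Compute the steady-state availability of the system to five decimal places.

0.99459

A(A) = MTBF/(MTBF+MTTR) = 26233/(26233+93.5) = 0.996448
A(B) = MTBF/(MTBF+MTTR) = 20445/(20445+38.2) = 0.998135
Series availability: 0.996448 × 0.998135 = 0.99459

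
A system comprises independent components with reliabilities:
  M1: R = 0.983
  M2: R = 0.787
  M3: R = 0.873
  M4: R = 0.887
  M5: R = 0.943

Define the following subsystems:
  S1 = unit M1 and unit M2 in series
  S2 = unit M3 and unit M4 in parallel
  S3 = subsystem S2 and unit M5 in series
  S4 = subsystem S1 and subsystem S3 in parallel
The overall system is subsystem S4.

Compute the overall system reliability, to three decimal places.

Series (M1 and M2): 0.98300 × 0.78700 = 0.77362
Parallel (M3 and M4): 1 − (1 − 0.87300)(1 − 0.88700) = 0.98565
Series ([0.98565] and M5): 0.98565 × 0.94300 = 0.92947
Parallel ([0.77362] and [0.92947]): 1 − (1 − 0.77362)(1 − 0.92947) = 0.984

0.984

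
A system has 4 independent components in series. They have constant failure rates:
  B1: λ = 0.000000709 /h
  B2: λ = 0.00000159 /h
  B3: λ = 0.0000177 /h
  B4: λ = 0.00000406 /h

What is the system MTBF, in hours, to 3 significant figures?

41600

Series of exponential components: λ_sys = Σ λ_i
λ_sys = 0.000000709 + 0.00000159 + 0.0000177 + 0.00000406 = 2.4059e-05 /h
MTBF = 1 / λ_sys = 41600 h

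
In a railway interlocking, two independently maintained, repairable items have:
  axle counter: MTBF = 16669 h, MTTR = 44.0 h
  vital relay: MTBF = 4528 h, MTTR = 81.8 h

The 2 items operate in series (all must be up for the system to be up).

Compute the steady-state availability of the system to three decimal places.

A(axle counter) = MTBF/(MTBF+MTTR) = 16669/(16669+44.0) = 0.997367
A(vital relay) = MTBF/(MTBF+MTTR) = 4528/(4528+81.8) = 0.982255
Series availability: 0.997367 × 0.982255 = 0.980

0.980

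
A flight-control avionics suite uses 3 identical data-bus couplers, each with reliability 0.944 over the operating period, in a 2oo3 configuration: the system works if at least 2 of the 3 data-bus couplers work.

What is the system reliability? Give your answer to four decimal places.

0.9909

R = Σ_{i=2}^{3} C(3,i) p^i (1−p)^{3−i} with p = 0.944
C(3,2)·0.944^2·0.056^1 = 0.149711
C(3,3)·0.944^3·0.056^0 = 0.841232
Sum = 0.9909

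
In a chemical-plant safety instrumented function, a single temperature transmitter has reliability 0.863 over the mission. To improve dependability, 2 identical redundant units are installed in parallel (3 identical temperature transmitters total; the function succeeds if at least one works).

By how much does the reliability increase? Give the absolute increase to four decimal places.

R_before = 0.863
R_after = 1 − (1 − 0.863)^3 = 0.9974
ΔR = 0.9974 − 0.863 = 0.1344

0.1344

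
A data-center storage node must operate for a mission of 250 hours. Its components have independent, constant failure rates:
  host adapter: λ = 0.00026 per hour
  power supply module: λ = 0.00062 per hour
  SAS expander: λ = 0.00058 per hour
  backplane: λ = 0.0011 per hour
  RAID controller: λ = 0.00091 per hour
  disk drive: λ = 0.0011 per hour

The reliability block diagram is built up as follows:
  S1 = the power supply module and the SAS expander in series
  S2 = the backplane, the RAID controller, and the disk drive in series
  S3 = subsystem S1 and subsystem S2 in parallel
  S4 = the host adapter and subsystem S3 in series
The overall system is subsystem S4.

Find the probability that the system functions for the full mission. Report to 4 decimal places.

R(host adapter) = exp(−0.00026 × 250) = 0.937067
R(power supply module) = exp(−0.00062 × 250) = 0.856415
R(SAS expander) = exp(−0.00058 × 250) = 0.865022
R(backplane) = exp(−0.0011 × 250) = 0.759572
R(RAID controller) = exp(−0.00091 × 250) = 0.796522
R(disk drive) = exp(−0.0011 × 250) = 0.759572
Series (power supply module and SAS expander): 0.856415 × 0.865022 = 0.740818
Series (backplane, RAID controller, and disk drive): 0.759572 × 0.796522 × 0.759572 = 0.459553
Parallel ([0.740818] and [0.459553]): 1 − (1 − 0.740818)(1 − 0.459553) = 0.859926
Series (host adapter and [0.859926]): 0.937067 × 0.859926 = 0.8058

0.8058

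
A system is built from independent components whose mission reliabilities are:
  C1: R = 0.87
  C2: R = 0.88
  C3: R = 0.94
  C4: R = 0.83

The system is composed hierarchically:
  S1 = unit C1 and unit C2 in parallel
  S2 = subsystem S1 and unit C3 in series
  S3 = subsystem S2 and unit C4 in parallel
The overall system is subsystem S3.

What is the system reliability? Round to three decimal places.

0.987

Parallel (C1 and C2): 1 − (1 − 0.87000)(1 − 0.88000) = 0.98440
Series ([0.98440] and C3): 0.98440 × 0.94000 = 0.92534
Parallel ([0.92534] and C4): 1 − (1 − 0.92534)(1 − 0.83000) = 0.987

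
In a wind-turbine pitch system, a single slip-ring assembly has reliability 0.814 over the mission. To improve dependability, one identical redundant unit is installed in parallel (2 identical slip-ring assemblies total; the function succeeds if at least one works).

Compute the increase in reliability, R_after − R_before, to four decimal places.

0.1514

R_before = 0.814
R_after = 1 − (1 − 0.814)^2 = 0.9654
ΔR = 0.9654 − 0.814 = 0.1514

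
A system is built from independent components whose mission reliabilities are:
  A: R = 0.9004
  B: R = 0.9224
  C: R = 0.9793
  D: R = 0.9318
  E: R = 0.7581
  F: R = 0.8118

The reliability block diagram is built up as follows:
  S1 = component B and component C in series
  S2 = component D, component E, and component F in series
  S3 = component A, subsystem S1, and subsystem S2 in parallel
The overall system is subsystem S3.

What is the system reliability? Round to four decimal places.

Series (B and C): 0.922400 × 0.979300 = 0.903306
Series (D, E, and F): 0.931800 × 0.758100 × 0.811800 = 0.573454
Parallel (A, [0.903306], and [0.573454]): 1 − (1 − 0.900400)(1 − 0.903306)(1 − 0.573454) = 0.9959

0.9959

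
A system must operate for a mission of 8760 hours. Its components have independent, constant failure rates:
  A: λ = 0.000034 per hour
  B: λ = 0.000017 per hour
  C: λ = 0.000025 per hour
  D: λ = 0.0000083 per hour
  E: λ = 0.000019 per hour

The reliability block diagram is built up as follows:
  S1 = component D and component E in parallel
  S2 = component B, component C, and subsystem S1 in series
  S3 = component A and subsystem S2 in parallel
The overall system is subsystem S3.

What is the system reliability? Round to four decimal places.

R(A) = exp(−0.000034 × 8760) = 0.742420
R(B) = exp(−0.000017 × 8760) = 0.861638
R(C) = exp(−0.000025 × 8760) = 0.803322
R(D) = exp(−0.0000083 × 8760) = 0.929872
R(E) = exp(−0.000019 × 8760) = 0.846674
Parallel (D and E): 1 − (1 − 0.929872)(1 − 0.846674) = 0.989248
Series (B, C, and [0.989248]): 0.861638 × 0.803322 × 0.989248 = 0.684731
Parallel (A and [0.684731]): 1 − (1 − 0.742420)(1 − 0.684731) = 0.9188

0.9188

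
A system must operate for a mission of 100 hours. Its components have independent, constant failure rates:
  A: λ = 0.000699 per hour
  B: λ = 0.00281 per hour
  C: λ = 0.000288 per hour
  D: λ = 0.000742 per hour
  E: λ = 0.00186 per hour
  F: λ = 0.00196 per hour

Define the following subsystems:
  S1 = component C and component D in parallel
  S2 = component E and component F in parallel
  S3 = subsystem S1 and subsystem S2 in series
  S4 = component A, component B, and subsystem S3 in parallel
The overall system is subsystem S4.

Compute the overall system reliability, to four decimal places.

R(A) = exp(−0.000699 × 100) = 0.932487
R(B) = exp(−0.00281 × 100) = 0.755028
R(C) = exp(−0.000288 × 100) = 0.971611
R(D) = exp(−0.000742 × 100) = 0.928486
R(E) = exp(−0.00186 × 100) = 0.830274
R(F) = exp(−0.00196 × 100) = 0.822012
Parallel (C and D): 1 − (1 − 0.971611)(1 − 0.928486) = 0.997970
Parallel (E and F): 1 − (1 − 0.830274)(1 − 0.822012) = 0.969791
Series ([0.997970] and [0.969791]): 0.997970 × 0.969791 = 0.967822
Parallel (A, B, and [0.967822]): 1 − (1 − 0.932487)(1 − 0.755028)(1 − 0.967822) = 0.9995

0.9995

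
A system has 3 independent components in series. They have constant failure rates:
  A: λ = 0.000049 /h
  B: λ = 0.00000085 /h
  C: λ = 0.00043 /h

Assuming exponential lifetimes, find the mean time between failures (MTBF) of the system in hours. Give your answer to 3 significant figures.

2080

Series of exponential components: λ_sys = Σ λ_i
λ_sys = 0.000049 + 0.00000085 + 0.00043 = 4.7985e-04 /h
MTBF = 1 / λ_sys = 2080 h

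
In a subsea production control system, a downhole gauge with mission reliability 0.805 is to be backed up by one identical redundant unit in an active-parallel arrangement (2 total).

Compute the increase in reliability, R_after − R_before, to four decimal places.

0.1570

R_before = 0.805
R_after = 1 − (1 − 0.805)^2 = 0.9620
ΔR = 0.9620 − 0.805 = 0.1570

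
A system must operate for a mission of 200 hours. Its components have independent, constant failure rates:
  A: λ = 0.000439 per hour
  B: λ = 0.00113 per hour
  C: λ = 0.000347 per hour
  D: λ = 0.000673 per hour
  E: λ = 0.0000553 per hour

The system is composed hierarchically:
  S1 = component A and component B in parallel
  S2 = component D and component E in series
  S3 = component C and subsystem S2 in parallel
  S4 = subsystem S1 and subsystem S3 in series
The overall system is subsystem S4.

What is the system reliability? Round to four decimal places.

R(A) = exp(−0.000439 × 200) = 0.915944
R(B) = exp(−0.00113 × 200) = 0.797718
R(C) = exp(−0.000347 × 200) = 0.932953
R(D) = exp(−0.000673 × 200) = 0.874065
R(E) = exp(−0.0000553 × 200) = 0.989001
Parallel (A and B): 1 − (1 − 0.915944)(1 − 0.797718) = 0.982997
Series (D and E): 0.874065 × 0.989001 = 0.864451
Parallel (C and [0.864451]): 1 − (1 − 0.932953)(1 − 0.864451) = 0.990912
Series ([0.982997] and [0.990912]): 0.982997 × 0.990912 = 0.9741

0.9741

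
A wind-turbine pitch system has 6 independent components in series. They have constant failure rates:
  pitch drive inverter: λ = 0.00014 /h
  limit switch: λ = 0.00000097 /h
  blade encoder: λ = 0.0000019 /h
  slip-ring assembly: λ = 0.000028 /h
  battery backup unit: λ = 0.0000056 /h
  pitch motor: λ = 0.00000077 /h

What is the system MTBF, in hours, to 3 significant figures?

Series of exponential components: λ_sys = Σ λ_i
λ_sys = 0.00014 + 0.00000097 + 0.0000019 + 0.000028 + 0.0000056 + 0.00000077 = 1.7724e-04 /h
MTBF = 1 / λ_sys = 5640 h

5640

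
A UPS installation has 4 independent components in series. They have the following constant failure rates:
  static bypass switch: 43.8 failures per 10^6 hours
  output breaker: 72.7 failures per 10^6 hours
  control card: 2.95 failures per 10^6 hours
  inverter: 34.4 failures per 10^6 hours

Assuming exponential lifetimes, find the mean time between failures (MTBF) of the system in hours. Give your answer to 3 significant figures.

6500

Series of exponential components: λ_sys = Σ λ_i
λ_sys = 0.0000438 + 0.0000727 + 0.00000295 + 0.0000344 = 1.5385e-04 /h
MTBF = 1 / λ_sys = 6500 h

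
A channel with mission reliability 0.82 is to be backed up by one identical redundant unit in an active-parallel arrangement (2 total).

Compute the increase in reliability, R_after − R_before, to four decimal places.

0.1476

R_before = 0.82
R_after = 1 − (1 − 0.82)^2 = 0.9676
ΔR = 0.9676 − 0.82 = 0.1476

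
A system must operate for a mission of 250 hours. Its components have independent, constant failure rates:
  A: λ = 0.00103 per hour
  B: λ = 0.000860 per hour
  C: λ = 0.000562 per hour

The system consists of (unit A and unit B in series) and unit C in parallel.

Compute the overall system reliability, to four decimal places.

R(A) = exp(−0.00103 × 250) = 0.772982
R(B) = exp(−0.000860 × 250) = 0.806541
R(C) = exp(−0.000562 × 250) = 0.868924
Series (A and B): 0.772982 × 0.806541 = 0.623442
Parallel ([0.623442] and C): 1 − (1 − 0.623442)(1 − 0.868924) = 0.9506

0.9506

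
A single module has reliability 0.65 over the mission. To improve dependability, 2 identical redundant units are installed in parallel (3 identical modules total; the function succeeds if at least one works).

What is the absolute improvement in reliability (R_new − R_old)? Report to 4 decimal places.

R_before = 0.65
R_after = 1 − (1 − 0.65)^3 = 0.9571
ΔR = 0.9571 − 0.65 = 0.3071

0.3071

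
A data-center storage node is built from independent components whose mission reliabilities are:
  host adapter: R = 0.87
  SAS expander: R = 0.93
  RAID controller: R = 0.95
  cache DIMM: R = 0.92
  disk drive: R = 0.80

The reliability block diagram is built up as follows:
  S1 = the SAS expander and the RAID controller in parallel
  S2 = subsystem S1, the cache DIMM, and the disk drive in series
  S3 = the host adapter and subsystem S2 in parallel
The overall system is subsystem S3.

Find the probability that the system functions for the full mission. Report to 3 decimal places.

Parallel (SAS expander and RAID controller): 1 − (1 − 0.93000)(1 − 0.95000) = 0.99650
Series ([0.99650], cache DIMM, and disk drive): 0.99650 × 0.92000 × 0.80000 = 0.73342
Parallel (host adapter and [0.73342]): 1 − (1 − 0.87000)(1 − 0.73342) = 0.965

0.965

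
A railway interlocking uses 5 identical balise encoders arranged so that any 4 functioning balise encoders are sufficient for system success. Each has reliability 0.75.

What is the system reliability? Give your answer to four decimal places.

R = Σ_{i=4}^{5} C(5,i) p^i (1−p)^{5−i} with p = 0.75
C(5,4)·0.75^4·0.25^1 = 0.395508
C(5,5)·0.75^5·0.25^0 = 0.237305
Sum = 0.6328

0.6328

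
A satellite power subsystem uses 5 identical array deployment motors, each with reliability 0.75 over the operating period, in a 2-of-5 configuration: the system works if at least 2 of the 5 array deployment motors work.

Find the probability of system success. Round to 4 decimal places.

0.9844

R = Σ_{i=2}^{5} C(5,i) p^i (1−p)^{5−i} with p = 0.75
C(5,2)·0.75^2·0.25^3 = 0.087891
C(5,3)·0.75^3·0.25^2 = 0.263672
C(5,4)·0.75^4·0.25^1 = 0.395508
C(5,5)·0.75^5·0.25^0 = 0.237305
Sum = 0.9844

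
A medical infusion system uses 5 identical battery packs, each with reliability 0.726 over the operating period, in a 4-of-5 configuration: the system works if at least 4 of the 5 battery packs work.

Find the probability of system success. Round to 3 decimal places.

0.582

R = Σ_{i=4}^{5} C(5,i) p^i (1−p)^{5−i} with p = 0.726
C(5,4)·0.726^4·0.274^1 = 0.38060
C(5,5)·0.726^5·0.274^0 = 0.20169
Sum = 0.582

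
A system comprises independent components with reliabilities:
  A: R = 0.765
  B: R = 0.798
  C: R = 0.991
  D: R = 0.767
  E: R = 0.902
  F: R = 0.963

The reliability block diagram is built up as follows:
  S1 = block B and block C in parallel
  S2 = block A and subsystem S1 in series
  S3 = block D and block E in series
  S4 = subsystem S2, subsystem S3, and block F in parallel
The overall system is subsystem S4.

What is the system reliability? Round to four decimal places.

Parallel (B and C): 1 − (1 − 0.798000)(1 − 0.991000) = 0.998182
Series (A and [0.998182]): 0.765000 × 0.998182 = 0.763609
Series (D and E): 0.767000 × 0.902000 = 0.691834
Parallel ([0.763609], [0.691834], and F): 1 − (1 − 0.763609)(1 − 0.691834)(1 − 0.963000) = 0.9973

0.9973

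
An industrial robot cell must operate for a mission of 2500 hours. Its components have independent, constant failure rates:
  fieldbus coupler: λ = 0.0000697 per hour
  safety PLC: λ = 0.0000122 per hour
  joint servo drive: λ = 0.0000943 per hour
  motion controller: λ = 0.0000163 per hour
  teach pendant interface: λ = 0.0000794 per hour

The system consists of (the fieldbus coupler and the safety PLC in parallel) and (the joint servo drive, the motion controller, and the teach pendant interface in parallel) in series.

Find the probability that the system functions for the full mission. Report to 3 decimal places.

0.994

R(fieldbus coupler) = exp(−0.0000697 × 2500) = 0.84009
R(safety PLC) = exp(−0.0000122 × 2500) = 0.96996
R(joint servo drive) = exp(−0.0000943 × 2500) = 0.78998
R(motion controller) = exp(−0.0000163 × 2500) = 0.96007
R(teach pendant interface) = exp(−0.0000794 × 2500) = 0.81996
Parallel (fieldbus coupler and safety PLC): 1 − (1 − 0.84009)(1 − 0.96996) = 0.99520
Parallel (joint servo drive, motion controller, and teach pendant interface): 1 − (1 − 0.78998)(1 − 0.96007)(1 − 0.81996) = 0.99849
Series ([0.99520] and [0.99849]): 0.99520 × 0.99849 = 0.994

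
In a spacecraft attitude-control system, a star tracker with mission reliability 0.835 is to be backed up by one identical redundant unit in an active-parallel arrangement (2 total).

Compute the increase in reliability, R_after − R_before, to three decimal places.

R_before = 0.835
R_after = 1 − (1 − 0.835)^2 = 0.973
ΔR = 0.973 − 0.835 = 0.138

0.138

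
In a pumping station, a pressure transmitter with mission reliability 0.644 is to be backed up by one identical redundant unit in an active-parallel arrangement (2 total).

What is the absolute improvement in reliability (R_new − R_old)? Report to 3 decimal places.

R_before = 0.644
R_after = 1 − (1 − 0.644)^2 = 0.873
ΔR = 0.873 − 0.644 = 0.229

0.229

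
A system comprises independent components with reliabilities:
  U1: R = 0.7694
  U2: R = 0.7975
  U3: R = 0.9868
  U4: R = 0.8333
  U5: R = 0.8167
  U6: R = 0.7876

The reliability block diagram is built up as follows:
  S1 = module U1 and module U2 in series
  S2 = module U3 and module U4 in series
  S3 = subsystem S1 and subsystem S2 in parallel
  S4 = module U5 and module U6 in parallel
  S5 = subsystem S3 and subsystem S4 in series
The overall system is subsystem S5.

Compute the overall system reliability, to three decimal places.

Series (U1 and U2): 0.76940 × 0.79750 = 0.61360
Series (U3 and U4): 0.98680 × 0.83330 = 0.82230
Parallel ([0.61360] and [0.82230]): 1 − (1 − 0.61360)(1 − 0.82230) = 0.93134
Parallel (U5 and U6): 1 − (1 − 0.81670)(1 − 0.78760) = 0.96107
Series ([0.93134] and [0.96107]): 0.93134 × 0.96107 = 0.895

0.895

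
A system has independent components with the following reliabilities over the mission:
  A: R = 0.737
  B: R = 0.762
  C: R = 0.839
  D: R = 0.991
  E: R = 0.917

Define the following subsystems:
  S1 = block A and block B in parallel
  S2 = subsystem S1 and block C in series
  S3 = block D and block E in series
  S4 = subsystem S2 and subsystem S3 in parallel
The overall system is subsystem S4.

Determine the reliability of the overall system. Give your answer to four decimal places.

Parallel (A and B): 1 − (1 − 0.737000)(1 − 0.762000) = 0.937406
Series ([0.937406] and C): 0.937406 × 0.839000 = 0.786484
Series (D and E): 0.991000 × 0.917000 = 0.908747
Parallel ([0.786484] and [0.908747]): 1 − (1 − 0.786484)(1 − 0.908747) = 0.9805

0.9805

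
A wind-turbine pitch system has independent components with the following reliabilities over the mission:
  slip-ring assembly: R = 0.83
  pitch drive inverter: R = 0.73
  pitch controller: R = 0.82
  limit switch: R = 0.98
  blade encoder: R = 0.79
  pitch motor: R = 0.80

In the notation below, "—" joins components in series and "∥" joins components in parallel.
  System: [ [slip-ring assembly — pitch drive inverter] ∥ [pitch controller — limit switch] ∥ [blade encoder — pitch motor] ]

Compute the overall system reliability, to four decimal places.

Series (slip-ring assembly and pitch drive inverter): 0.830000 × 0.730000 = 0.605900
Series (pitch controller and limit switch): 0.820000 × 0.980000 = 0.803600
Series (blade encoder and pitch motor): 0.790000 × 0.800000 = 0.632000
Parallel ([0.605900], [0.803600], and [0.632000]): 1 − (1 − 0.605900)(1 − 0.803600)(1 − 0.632000) = 0.9715

0.9715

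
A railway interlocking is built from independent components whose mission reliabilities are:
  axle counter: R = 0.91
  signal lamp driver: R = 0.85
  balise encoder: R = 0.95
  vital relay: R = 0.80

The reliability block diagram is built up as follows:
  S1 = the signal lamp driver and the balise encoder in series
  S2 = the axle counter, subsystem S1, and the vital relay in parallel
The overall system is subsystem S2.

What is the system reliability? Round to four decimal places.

0.9965

Series (signal lamp driver and balise encoder): 0.850000 × 0.950000 = 0.807500
Parallel (axle counter, [0.807500], and vital relay): 1 − (1 − 0.910000)(1 − 0.807500)(1 − 0.800000) = 0.9965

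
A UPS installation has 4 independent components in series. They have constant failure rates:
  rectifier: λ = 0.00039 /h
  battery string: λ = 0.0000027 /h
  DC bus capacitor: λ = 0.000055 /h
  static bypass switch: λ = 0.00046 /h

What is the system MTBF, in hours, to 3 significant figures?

1100

Series of exponential components: λ_sys = Σ λ_i
λ_sys = 0.00039 + 0.0000027 + 0.000055 + 0.00046 = 9.0770e-04 /h
MTBF = 1 / λ_sys = 1100 h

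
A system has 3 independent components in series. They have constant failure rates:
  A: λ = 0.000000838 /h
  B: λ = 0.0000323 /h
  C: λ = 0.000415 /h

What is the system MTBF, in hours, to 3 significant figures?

Series of exponential components: λ_sys = Σ λ_i
λ_sys = 0.000000838 + 0.0000323 + 0.000415 = 4.4814e-04 /h
MTBF = 1 / λ_sys = 2230 h

2230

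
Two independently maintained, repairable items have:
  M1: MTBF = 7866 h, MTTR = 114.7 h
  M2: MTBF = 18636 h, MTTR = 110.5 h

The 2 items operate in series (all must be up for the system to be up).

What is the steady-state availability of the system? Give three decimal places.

0.980

A(M1) = MTBF/(MTBF+MTTR) = 7866/(7866+114.7) = 0.985628
A(M2) = MTBF/(MTBF+MTTR) = 18636/(18636+110.5) = 0.994106
Series availability: 0.985628 × 0.994106 = 0.980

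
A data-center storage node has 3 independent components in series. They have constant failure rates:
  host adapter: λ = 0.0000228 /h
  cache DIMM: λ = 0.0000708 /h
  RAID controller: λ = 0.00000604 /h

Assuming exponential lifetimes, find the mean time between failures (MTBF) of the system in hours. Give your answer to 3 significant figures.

10000

Series of exponential components: λ_sys = Σ λ_i
λ_sys = 0.0000228 + 0.0000708 + 0.00000604 = 9.9640e-05 /h
MTBF = 1 / λ_sys = 10000 h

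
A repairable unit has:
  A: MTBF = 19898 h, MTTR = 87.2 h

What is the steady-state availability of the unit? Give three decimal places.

A(A) = MTBF/(MTBF+MTTR) = 19898/(19898+87.2) = 0.996

0.996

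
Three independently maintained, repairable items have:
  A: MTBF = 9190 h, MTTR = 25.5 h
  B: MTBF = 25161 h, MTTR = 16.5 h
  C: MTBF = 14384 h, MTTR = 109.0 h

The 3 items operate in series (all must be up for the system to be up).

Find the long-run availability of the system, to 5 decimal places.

A(A) = MTBF/(MTBF+MTTR) = 9190/(9190+25.5) = 0.997233
A(B) = MTBF/(MTBF+MTTR) = 25161/(25161+16.5) = 0.999345
A(C) = MTBF/(MTBF+MTTR) = 14384/(14384+109.0) = 0.992479
Series availability: 0.997233 × 0.999345 × 0.992479 = 0.98908

0.98908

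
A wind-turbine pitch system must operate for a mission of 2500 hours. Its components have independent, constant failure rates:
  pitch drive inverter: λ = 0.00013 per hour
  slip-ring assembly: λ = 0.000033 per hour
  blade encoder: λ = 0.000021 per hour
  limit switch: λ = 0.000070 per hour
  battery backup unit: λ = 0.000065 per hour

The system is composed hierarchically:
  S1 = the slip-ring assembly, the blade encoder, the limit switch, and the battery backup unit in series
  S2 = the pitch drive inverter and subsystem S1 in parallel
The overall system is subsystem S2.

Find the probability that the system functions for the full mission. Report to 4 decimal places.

R(pitch drive inverter) = exp(−0.00013 × 2500) = 0.722527
R(slip-ring assembly) = exp(−0.000033 × 2500) = 0.920811
R(blade encoder) = exp(−0.000021 × 2500) = 0.948854
R(limit switch) = exp(−0.000070 × 2500) = 0.839457
R(battery backup unit) = exp(−0.000065 × 2500) = 0.850016
Series (slip-ring assembly, blade encoder, limit switch, and battery backup unit): 0.920811 × 0.948854 × 0.839457 × 0.850016 = 0.623441
Parallel (pitch drive inverter and [0.623441]): 1 − (1 − 0.722527)(1 − 0.623441) = 0.8955

0.8955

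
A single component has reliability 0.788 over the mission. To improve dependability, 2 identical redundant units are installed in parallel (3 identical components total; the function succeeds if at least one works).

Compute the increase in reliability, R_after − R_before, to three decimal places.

R_before = 0.788
R_after = 1 − (1 − 0.788)^3 = 0.990
ΔR = 0.990 − 0.788 = 0.202

0.202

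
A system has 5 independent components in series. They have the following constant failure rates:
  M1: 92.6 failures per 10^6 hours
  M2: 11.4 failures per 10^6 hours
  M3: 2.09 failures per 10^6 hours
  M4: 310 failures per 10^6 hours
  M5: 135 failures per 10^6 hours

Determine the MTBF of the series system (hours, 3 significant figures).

Series of exponential components: λ_sys = Σ λ_i
λ_sys = 0.0000926 + 0.0000114 + 0.00000209 + 0.000310 + 0.000135 = 5.5109e-04 /h
MTBF = 1 / λ_sys = 1810 h

1810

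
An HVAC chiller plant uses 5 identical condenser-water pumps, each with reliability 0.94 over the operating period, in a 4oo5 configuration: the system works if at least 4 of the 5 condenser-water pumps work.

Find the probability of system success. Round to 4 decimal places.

R = Σ_{i=4}^{5} C(5,i) p^i (1−p)^{5−i} with p = 0.94
C(5,4)·0.94^4·0.06^1 = 0.234225
C(5,5)·0.94^5·0.06^0 = 0.733904
Sum = 0.9681

0.9681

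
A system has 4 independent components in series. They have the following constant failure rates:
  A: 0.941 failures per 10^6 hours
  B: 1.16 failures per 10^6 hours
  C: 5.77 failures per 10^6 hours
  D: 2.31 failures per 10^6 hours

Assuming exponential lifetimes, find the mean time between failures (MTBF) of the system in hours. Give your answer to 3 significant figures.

Series of exponential components: λ_sys = Σ λ_i
λ_sys = 0.000000941 + 0.00000116 + 0.00000577 + 0.00000231 = 1.0181e-05 /h
MTBF = 1 / λ_sys = 98200 h

98200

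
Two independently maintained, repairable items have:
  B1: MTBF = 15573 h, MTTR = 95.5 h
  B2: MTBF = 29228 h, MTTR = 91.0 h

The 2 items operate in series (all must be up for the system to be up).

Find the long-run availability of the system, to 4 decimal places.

0.9908

A(B1) = MTBF/(MTBF+MTTR) = 15573/(15573+95.5) = 0.993905
A(B2) = MTBF/(MTBF+MTTR) = 29228/(29228+91.0) = 0.996896
Series availability: 0.993905 × 0.996896 = 0.9908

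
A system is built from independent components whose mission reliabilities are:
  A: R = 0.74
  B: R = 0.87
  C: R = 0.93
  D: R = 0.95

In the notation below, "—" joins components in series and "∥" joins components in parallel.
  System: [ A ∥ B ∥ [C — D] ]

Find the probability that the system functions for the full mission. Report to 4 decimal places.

0.9961

Series (C and D): 0.930000 × 0.950000 = 0.883500
Parallel (A, B, and [0.883500]): 1 − (1 − 0.740000)(1 − 0.870000)(1 − 0.883500) = 0.9961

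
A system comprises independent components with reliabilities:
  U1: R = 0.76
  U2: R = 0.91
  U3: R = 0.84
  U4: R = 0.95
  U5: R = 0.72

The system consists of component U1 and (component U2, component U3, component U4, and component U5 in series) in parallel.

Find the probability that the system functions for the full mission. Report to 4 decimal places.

Series (U2, U3, U4, and U5): 0.910000 × 0.840000 × 0.950000 × 0.720000 = 0.522850
Parallel (U1 and [0.522850]): 1 − (1 − 0.760000)(1 − 0.522850) = 0.8855

0.8855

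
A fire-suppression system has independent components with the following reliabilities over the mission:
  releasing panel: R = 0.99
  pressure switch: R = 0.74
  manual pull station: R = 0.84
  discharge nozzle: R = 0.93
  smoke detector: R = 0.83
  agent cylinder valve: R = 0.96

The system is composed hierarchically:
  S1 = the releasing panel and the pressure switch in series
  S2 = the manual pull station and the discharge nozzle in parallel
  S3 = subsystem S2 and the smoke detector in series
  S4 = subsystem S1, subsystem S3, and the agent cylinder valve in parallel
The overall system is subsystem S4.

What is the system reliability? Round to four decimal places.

0.9981

Series (releasing panel and pressure switch): 0.990000 × 0.740000 = 0.732600
Parallel (manual pull station and discharge nozzle): 1 − (1 − 0.840000)(1 − 0.930000) = 0.988800
Series ([0.988800] and smoke detector): 0.988800 × 0.830000 = 0.820704
Parallel ([0.732600], [0.820704], and agent cylinder valve): 1 − (1 − 0.732600)(1 − 0.820704)(1 − 0.960000) = 0.9981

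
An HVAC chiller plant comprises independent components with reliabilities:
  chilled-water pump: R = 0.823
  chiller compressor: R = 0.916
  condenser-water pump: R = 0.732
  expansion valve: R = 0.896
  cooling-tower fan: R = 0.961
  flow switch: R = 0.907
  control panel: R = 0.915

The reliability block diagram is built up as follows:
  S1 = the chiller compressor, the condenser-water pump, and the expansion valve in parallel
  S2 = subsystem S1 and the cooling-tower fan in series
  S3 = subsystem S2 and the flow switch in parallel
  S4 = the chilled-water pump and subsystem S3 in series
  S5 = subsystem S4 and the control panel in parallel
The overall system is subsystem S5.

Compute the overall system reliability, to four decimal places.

0.9847

Parallel (chiller compressor, condenser-water pump, and expansion valve): 1 − (1 − 0.916000)(1 − 0.732000)(1 − 0.896000) = 0.997659
Series ([0.997659] and cooling-tower fan): 0.997659 × 0.961000 = 0.958750
Parallel ([0.958750] and flow switch): 1 − (1 − 0.958750)(1 − 0.907000) = 0.996164
Series (chilled-water pump and [0.996164]): 0.823000 × 0.996164 = 0.819843
Parallel ([0.819843] and control panel): 1 − (1 − 0.819843)(1 − 0.915000) = 0.9847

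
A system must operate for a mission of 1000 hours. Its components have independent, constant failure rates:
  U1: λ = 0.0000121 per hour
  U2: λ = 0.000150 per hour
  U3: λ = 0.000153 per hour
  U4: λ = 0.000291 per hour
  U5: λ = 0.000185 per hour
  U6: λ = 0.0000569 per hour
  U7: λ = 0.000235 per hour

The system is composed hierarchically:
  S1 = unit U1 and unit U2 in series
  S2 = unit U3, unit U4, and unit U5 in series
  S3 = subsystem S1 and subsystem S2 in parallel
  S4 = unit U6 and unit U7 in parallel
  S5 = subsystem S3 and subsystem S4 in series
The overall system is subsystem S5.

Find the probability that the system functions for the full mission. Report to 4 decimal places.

0.9194

R(U1) = exp(−0.0000121 × 1000) = 0.987973
R(U2) = exp(−0.000150 × 1000) = 0.860708
R(U3) = exp(−0.000153 × 1000) = 0.858130
R(U4) = exp(−0.000291 × 1000) = 0.747516
R(U5) = exp(−0.000185 × 1000) = 0.831104
R(U6) = exp(−0.0000569 × 1000) = 0.944689
R(U7) = exp(−0.000235 × 1000) = 0.790571
Series (U1 and U2): 0.987973 × 0.860708 = 0.850356
Series (U3, U4, and U5): 0.858130 × 0.747516 × 0.831104 = 0.533125
Parallel ([0.850356] and [0.533125]): 1 − (1 − 0.850356)(1 − 0.533125) = 0.930135
Parallel (U6 and U7): 1 − (1 − 0.944689)(1 − 0.790571) = 0.988416
Series ([0.930135] and [0.988416]): 0.930135 × 0.988416 = 0.9194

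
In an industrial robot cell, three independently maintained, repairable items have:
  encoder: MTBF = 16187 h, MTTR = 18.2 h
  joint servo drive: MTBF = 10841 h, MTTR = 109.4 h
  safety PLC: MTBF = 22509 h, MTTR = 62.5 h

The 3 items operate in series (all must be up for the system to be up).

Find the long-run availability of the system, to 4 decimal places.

0.9862

A(encoder) = MTBF/(MTBF+MTTR) = 16187/(16187+18.2) = 0.998877
A(joint servo drive) = MTBF/(MTBF+MTTR) = 10841/(10841+109.4) = 0.990009
A(safety PLC) = MTBF/(MTBF+MTTR) = 22509/(22509+62.5) = 0.997231
Series availability: 0.998877 × 0.990009 × 0.997231 = 0.9862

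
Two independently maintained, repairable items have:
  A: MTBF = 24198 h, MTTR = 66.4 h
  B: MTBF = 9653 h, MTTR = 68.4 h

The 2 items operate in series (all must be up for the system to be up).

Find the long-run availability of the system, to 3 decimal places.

0.990

A(A) = MTBF/(MTBF+MTTR) = 24198/(24198+66.4) = 0.997263
A(B) = MTBF/(MTBF+MTTR) = 9653/(9653+68.4) = 0.992964
Series availability: 0.997263 × 0.992964 = 0.990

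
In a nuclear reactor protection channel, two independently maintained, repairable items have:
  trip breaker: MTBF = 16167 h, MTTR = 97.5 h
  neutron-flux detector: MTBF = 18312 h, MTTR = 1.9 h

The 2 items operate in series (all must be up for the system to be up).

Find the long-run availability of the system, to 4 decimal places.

0.9939

A(trip breaker) = MTBF/(MTBF+MTTR) = 16167/(16167+97.5) = 0.994005
A(neutron-flux detector) = MTBF/(MTBF+MTTR) = 18312/(18312+1.9) = 0.999896
Series availability: 0.994005 × 0.999896 = 0.9939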